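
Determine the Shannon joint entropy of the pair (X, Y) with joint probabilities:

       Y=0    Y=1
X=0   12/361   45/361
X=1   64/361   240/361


H(X,Y) = -Σ p(x,y) log₂ p(x,y)
  p(0,0)=12/361: -0.0332 × log₂(0.0332) = 0.1632
  p(0,1)=45/361: -0.1247 × log₂(0.1247) = 0.3745
  p(1,0)=64/361: -0.1773 × log₂(0.1773) = 0.4425
  p(1,1)=240/361: -0.6648 × log₂(0.6648) = 0.3916
H(X,Y) = 1.3717 bits


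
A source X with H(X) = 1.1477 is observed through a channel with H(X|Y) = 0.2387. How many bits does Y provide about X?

I(X;Y) = H(X) - H(X|Y)
I(X;Y) = 1.1477 - 0.2387 = 0.909 bits


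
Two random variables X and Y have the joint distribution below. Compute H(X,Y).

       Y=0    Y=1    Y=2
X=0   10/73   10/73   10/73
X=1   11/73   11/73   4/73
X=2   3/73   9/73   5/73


H(X,Y) = -Σ p(x,y) log₂ p(x,y)
  p(0,0)=10/73: -0.1370 × log₂(0.1370) = 0.3929
  p(0,1)=10/73: -0.1370 × log₂(0.1370) = 0.3929
  p(0,2)=10/73: -0.1370 × log₂(0.1370) = 0.3929
  p(1,0)=11/73: -0.1507 × log₂(0.1507) = 0.4114
  p(1,1)=11/73: -0.1507 × log₂(0.1507) = 0.4114
  p(1,2)=4/73: -0.0548 × log₂(0.0548) = 0.2296
  p(2,0)=3/73: -0.0411 × log₂(0.0411) = 0.1892
  p(2,1)=9/73: -0.1233 × log₂(0.1233) = 0.3723
  p(2,2)=5/73: -0.0685 × log₂(0.0685) = 0.2649
H(X,Y) = 3.0575 bits


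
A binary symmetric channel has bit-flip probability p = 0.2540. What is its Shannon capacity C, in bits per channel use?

For BSC with error probability p:
C = 1 - H(p) where H(p) is binary entropy
H(0.2540) = -0.2540 × log₂(0.2540) - 0.7460 × log₂(0.7460)
H(p) = 0.8176
C = 1 - 0.8176 = 0.1824 bits/use


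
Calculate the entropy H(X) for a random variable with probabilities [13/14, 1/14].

H(X) = -Σ p(x) log₂ p(x)
  -13/14 × log₂(13/14) = 0.0993
  -1/14 × log₂(1/14) = 0.2720
H(X) = 0.3712 bits


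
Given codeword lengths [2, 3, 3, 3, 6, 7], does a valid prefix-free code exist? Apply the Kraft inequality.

Kraft inequality: Σ 2^(-l_i) ≤ 1 for prefix-free code
Calculating: 2^(-2) + 2^(-3) + 2^(-3) + 2^(-3) + 2^(-6) + 2^(-7)
= 0.25 + 0.125 + 0.125 + 0.125 + 0.015625 + 0.0078125
= 0.6484
Since 0.6484 ≤ 1, prefix-free code exists


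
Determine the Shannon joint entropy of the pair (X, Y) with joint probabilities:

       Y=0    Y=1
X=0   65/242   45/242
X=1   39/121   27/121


H(X,Y) = -Σ p(x,y) log₂ p(x,y)
  p(0,0)=65/242: -0.2686 × log₂(0.2686) = 0.5094
  p(0,1)=45/242: -0.1860 × log₂(0.1860) = 0.4513
  p(1,0)=39/121: -0.3223 × log₂(0.3223) = 0.5265
  p(1,1)=27/121: -0.2231 × log₂(0.2231) = 0.4829
H(X,Y) = 1.9701 bits


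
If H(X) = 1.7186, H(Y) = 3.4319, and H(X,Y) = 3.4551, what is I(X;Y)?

I(X;Y) = H(X) + H(Y) - H(X,Y)
I(X;Y) = 1.7186 + 3.4319 - 3.4551 = 1.6954 bits


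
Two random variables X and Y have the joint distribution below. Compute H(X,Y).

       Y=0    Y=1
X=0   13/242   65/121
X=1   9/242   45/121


H(X,Y) = -Σ p(x,y) log₂ p(x,y)
  p(0,0)=13/242: -0.0537 × log₂(0.0537) = 0.2266
  p(0,1)=65/121: -0.5372 × log₂(0.5372) = 0.4816
  p(1,0)=9/242: -0.0372 × log₂(0.0372) = 0.1766
  p(1,1)=45/121: -0.3719 × log₂(0.3719) = 0.5307
H(X,Y) = 1.4155 bits


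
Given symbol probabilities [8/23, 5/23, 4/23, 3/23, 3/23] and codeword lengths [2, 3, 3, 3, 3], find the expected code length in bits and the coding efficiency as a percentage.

Average length L = Σ p_i × l_i = 2.6522 bits
Entropy H = 2.2140 bits
Efficiency η = H/L × 100% = 83.48%


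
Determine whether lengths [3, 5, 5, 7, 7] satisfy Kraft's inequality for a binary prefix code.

Kraft inequality: Σ 2^(-l_i) ≤ 1 for prefix-free code
Calculating: 2^(-3) + 2^(-5) + 2^(-5) + 2^(-7) + 2^(-7)
= 0.125 + 0.03125 + 0.03125 + 0.0078125 + 0.0078125
= 0.2031
Since 0.2031 ≤ 1, prefix-free code exists


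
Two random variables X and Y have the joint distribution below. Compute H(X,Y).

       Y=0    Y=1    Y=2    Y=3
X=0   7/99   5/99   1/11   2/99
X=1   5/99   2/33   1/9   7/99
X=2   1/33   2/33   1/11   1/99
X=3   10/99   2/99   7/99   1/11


H(X,Y) = -Σ p(x,y) log₂ p(x,y)
  p(0,0)=7/99: -0.0707 × log₂(0.0707) = 0.2702
  p(0,1)=5/99: -0.0505 × log₂(0.0505) = 0.2175
  p(0,2)=1/11: -0.0909 × log₂(0.0909) = 0.3145
  p(0,3)=2/99: -0.0202 × log₂(0.0202) = 0.1137
  p(1,0)=5/99: -0.0505 × log₂(0.0505) = 0.2175
  p(1,1)=2/33: -0.0606 × log₂(0.0606) = 0.2451
  p(1,2)=1/9: -0.1111 × log₂(0.1111) = 0.3522
  p(1,3)=7/99: -0.0707 × log₂(0.0707) = 0.2702
  p(2,0)=1/33: -0.0303 × log₂(0.0303) = 0.1529
  p(2,1)=2/33: -0.0606 × log₂(0.0606) = 0.2451
  p(2,2)=1/11: -0.0909 × log₂(0.0909) = 0.3145
  p(2,3)=1/99: -0.0101 × log₂(0.0101) = 0.0670
  p(3,0)=10/99: -0.1010 × log₂(0.1010) = 0.3341
  p(3,1)=2/99: -0.0202 × log₂(0.0202) = 0.1137
  p(3,2)=7/99: -0.0707 × log₂(0.0707) = 0.2702
  p(3,3)=1/11: -0.0909 × log₂(0.0909) = 0.3145
H(X,Y) = 3.8131 bits


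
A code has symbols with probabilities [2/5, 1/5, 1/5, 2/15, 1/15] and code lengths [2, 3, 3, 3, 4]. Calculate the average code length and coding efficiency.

Average length L = Σ p_i × l_i = 2.6667 bits
Entropy H = 2.1056 bits
Efficiency η = H/L × 100% = 78.96%


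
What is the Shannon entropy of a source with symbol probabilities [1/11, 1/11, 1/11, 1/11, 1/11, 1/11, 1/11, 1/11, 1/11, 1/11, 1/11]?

H(X) = -Σ p(x) log₂ p(x)
  -1/11 × log₂(1/11) = 0.3145
  -1/11 × log₂(1/11) = 0.3145
  -1/11 × log₂(1/11) = 0.3145
  -1/11 × log₂(1/11) = 0.3145
  -1/11 × log₂(1/11) = 0.3145
  -1/11 × log₂(1/11) = 0.3145
  -1/11 × log₂(1/11) = 0.3145
  -1/11 × log₂(1/11) = 0.3145
  -1/11 × log₂(1/11) = 0.3145
  -1/11 × log₂(1/11) = 0.3145
  -1/11 × log₂(1/11) = 0.3145
H(X) = 3.4594 bits


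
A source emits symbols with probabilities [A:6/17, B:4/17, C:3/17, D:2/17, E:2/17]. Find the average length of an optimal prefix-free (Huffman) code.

Huffman tree construction:
Combine smallest probabilities repeatedly
Resulting codes:
  A: 11 (length 2)
  B: 01 (length 2)
  C: 00 (length 2)
  D: 100 (length 3)
  E: 101 (length 3)
Average length = Σ p(s) × length(s) = 2.2353 bits


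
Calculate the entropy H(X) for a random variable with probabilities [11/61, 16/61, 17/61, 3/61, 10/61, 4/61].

H(X) = -Σ p(x) log₂ p(x)
  -11/61 × log₂(11/61) = 0.4456
  -16/61 × log₂(16/61) = 0.5064
  -17/61 × log₂(17/61) = 0.5137
  -3/61 × log₂(3/61) = 0.2137
  -10/61 × log₂(10/61) = 0.4277
  -4/61 × log₂(4/61) = 0.2578
H(X) = 2.3649 bits


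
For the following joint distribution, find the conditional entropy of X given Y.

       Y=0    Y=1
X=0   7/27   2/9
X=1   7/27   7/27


H(X|Y) = Σ_y p(y) H(X|Y=y)
  p(Y=0) = 14/27, H(X|Y=0) = 1.0000
  p(Y=1) = 13/27, H(X|Y=1) = 0.9957
H(X|Y) = 0.5185×1.0000 + 0.4815×0.9957 = 0.9979 bits


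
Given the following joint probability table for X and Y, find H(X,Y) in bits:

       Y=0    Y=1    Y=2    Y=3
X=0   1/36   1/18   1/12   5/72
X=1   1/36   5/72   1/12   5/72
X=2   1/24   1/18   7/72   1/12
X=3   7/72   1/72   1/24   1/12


H(X,Y) = -Σ p(x,y) log₂ p(x,y)
  p(0,0)=1/36: -0.0278 × log₂(0.0278) = 0.1436
  p(0,1)=1/18: -0.0556 × log₂(0.0556) = 0.2317
  p(0,2)=1/12: -0.0833 × log₂(0.0833) = 0.2987
  p(0,3)=5/72: -0.0694 × log₂(0.0694) = 0.2672
  p(1,0)=1/36: -0.0278 × log₂(0.0278) = 0.1436
  p(1,1)=5/72: -0.0694 × log₂(0.0694) = 0.2672
  p(1,2)=1/12: -0.0833 × log₂(0.0833) = 0.2987
  p(1,3)=5/72: -0.0694 × log₂(0.0694) = 0.2672
  p(2,0)=1/24: -0.0417 × log₂(0.0417) = 0.1910
  p(2,1)=1/18: -0.0556 × log₂(0.0556) = 0.2317
  p(2,2)=7/72: -0.0972 × log₂(0.0972) = 0.3269
  p(2,3)=1/12: -0.0833 × log₂(0.0833) = 0.2987
  p(3,0)=7/72: -0.0972 × log₂(0.0972) = 0.3269
  p(3,1)=1/72: -0.0139 × log₂(0.0139) = 0.0857
  p(3,2)=1/24: -0.0417 × log₂(0.0417) = 0.1910
  p(3,3)=1/12: -0.0833 × log₂(0.0833) = 0.2987
H(X,Y) = 3.8688 bits


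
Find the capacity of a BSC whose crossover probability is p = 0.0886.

For BSC with error probability p:
C = 1 - H(p) where H(p) is binary entropy
H(0.0886) = -0.0886 × log₂(0.0886) - 0.9114 × log₂(0.9114)
H(p) = 0.4318
C = 1 - 0.4318 = 0.5682 bits/use


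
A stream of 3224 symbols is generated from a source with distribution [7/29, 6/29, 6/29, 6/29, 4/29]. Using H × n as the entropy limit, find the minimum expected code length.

Entropy H = 2.3000 bits/symbol
Minimum bits = H × n = 2.3000 × 3224
= 7415.27 bits


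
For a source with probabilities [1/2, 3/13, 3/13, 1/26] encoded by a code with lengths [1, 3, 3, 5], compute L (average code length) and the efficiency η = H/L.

Average length L = Σ p_i × l_i = 2.0769 bits
Entropy H = 1.6572 bits
Efficiency η = H/L × 100% = 79.79%


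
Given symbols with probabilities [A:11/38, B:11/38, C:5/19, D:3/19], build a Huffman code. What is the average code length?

Huffman tree construction:
Combine smallest probabilities repeatedly
Resulting codes:
  A: 10 (length 2)
  B: 11 (length 2)
  C: 01 (length 2)
  D: 00 (length 2)
Average length = Σ p(s) × length(s) = 2.0000 bits


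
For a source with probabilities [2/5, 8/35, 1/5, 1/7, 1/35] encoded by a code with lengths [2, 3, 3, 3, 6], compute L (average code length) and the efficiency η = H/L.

Average length L = Σ p_i × l_i = 2.6857 bits
Entropy H = 2.0275 bits
Efficiency η = H/L × 100% = 75.49%


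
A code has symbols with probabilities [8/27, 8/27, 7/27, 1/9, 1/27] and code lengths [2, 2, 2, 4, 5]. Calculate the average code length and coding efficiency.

Average length L = Σ p_i × l_i = 2.3333 bits
Entropy H = 2.0732 bits
Efficiency η = H/L × 100% = 88.85%


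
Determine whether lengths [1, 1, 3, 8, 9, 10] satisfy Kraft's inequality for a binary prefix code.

Kraft inequality: Σ 2^(-l_i) ≤ 1 for prefix-free code
Calculating: 2^(-1) + 2^(-1) + 2^(-3) + 2^(-8) + 2^(-9) + 2^(-10)
= 0.5 + 0.5 + 0.125 + 0.00390625 + 0.001953125 + 0.0009765625
= 1.1318
Since 1.1318 > 1, prefix-free code does not exist


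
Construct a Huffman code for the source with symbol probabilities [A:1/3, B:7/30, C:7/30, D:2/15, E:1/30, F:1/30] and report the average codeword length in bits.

Huffman tree construction:
Combine smallest probabilities repeatedly
Resulting codes:
  A: 11 (length 2)
  B: 01 (length 2)
  C: 10 (length 2)
  D: 001 (length 3)
  E: 0000 (length 4)
  F: 0001 (length 4)
Average length = Σ p(s) × length(s) = 2.2667 bits


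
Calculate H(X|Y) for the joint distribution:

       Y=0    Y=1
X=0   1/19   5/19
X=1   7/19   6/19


H(X|Y) = Σ_y p(y) H(X|Y=y)
  p(Y=0) = 8/19, H(X|Y=0) = 0.5436
  p(Y=1) = 11/19, H(X|Y=1) = 0.9940
H(X|Y) = 0.4211×0.5436 + 0.5789×0.9940 = 0.8044 bits


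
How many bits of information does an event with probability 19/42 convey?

Information content I(x) = -log₂(p(x))
I = -log₂(19/42) = -log₂(0.4524)
I = 1.1444 bits


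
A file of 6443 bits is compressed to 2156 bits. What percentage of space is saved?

Space savings = (1 - Compressed/Original) × 100%
= (1 - 2156/6443) × 100%
= 66.54%


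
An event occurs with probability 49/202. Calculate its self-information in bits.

Information content I(x) = -log₂(p(x))
I = -log₂(49/202) = -log₂(0.2426)
I = 2.0435 bits


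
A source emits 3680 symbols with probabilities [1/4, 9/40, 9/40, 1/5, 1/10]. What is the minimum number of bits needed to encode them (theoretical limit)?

Entropy H = 2.2650 bits/symbol
Minimum bits = H × n = 2.2650 × 3680
= 8335.13 bits


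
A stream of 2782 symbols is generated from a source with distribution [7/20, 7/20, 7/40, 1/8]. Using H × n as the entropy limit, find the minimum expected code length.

Entropy H = 1.8753 bits/symbol
Minimum bits = H × n = 1.8753 × 2782
= 5216.95 bits


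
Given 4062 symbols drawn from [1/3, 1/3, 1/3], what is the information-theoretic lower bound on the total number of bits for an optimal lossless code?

Entropy H = 1.5850 bits/symbol
Minimum bits = H × n = 1.5850 × 4062
= 6438.12 bits


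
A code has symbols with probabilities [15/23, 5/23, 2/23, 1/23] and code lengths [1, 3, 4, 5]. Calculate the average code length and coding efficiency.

Average length L = Σ p_i × l_i = 1.8696 bits
Entropy H = 1.3839 bits
Efficiency η = H/L × 100% = 74.02%


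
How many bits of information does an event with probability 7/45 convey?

Information content I(x) = -log₂(p(x))
I = -log₂(7/45) = -log₂(0.1556)
I = 2.6845 bits


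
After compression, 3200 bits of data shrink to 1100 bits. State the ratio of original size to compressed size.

Compression ratio = Original / Compressed
= 3200 / 1100 = 2.91:1


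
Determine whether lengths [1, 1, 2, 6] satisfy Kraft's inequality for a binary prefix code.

Kraft inequality: Σ 2^(-l_i) ≤ 1 for prefix-free code
Calculating: 2^(-1) + 2^(-1) + 2^(-2) + 2^(-6)
= 0.5 + 0.5 + 0.25 + 0.015625
= 1.2656
Since 1.2656 > 1, prefix-free code does not exist


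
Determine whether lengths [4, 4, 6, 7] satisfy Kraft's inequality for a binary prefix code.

Kraft inequality: Σ 2^(-l_i) ≤ 1 for prefix-free code
Calculating: 2^(-4) + 2^(-4) + 2^(-6) + 2^(-7)
= 0.0625 + 0.0625 + 0.015625 + 0.0078125
= 0.1484
Since 0.1484 ≤ 1, prefix-free code exists


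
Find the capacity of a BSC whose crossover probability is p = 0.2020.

For BSC with error probability p:
C = 1 - H(p) where H(p) is binary entropy
H(0.2020) = -0.2020 × log₂(0.2020) - 0.7980 × log₂(0.7980)
H(p) = 0.7259
C = 1 - 0.7259 = 0.2741 bits/use


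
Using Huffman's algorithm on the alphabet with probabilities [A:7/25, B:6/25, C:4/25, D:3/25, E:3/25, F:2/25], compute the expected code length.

Huffman tree construction:
Combine smallest probabilities repeatedly
Resulting codes:
  A: 10 (length 2)
  B: 01 (length 2)
  C: 111 (length 3)
  D: 001 (length 3)
  E: 110 (length 3)
  F: 000 (length 3)
Average length = Σ p(s) × length(s) = 2.4800 bits


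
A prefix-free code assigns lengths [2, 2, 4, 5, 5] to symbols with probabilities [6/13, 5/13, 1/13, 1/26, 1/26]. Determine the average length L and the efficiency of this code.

Average length L = Σ p_i × l_i = 2.3846 bits
Entropy H = 1.6913 bits
Efficiency η = H/L × 100% = 70.92%


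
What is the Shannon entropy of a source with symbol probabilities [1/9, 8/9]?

H(X) = -Σ p(x) log₂ p(x)
  -1/9 × log₂(1/9) = 0.3522
  -8/9 × log₂(8/9) = 0.1510
H(X) = 0.5033 bits


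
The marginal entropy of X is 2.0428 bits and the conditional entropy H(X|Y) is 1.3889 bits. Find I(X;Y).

I(X;Y) = H(X) - H(X|Y)
I(X;Y) = 2.0428 - 1.3889 = 0.6539 bits


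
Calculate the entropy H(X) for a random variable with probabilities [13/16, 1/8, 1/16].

H(X) = -Σ p(x) log₂ p(x)
  -13/16 × log₂(13/16) = 0.2434
  -1/8 × log₂(1/8) = 0.3750
  -1/16 × log₂(1/16) = 0.2500
H(X) = 0.8684 bits


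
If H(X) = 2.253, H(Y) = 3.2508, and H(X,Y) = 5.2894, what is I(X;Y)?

I(X;Y) = H(X) + H(Y) - H(X,Y)
I(X;Y) = 2.253 + 3.2508 - 5.2894 = 0.2144 bits


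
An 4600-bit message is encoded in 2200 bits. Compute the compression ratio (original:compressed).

Compression ratio = Original / Compressed
= 4600 / 2200 = 2.09:1


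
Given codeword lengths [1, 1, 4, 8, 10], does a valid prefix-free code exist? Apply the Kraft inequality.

Kraft inequality: Σ 2^(-l_i) ≤ 1 for prefix-free code
Calculating: 2^(-1) + 2^(-1) + 2^(-4) + 2^(-8) + 2^(-10)
= 0.5 + 0.5 + 0.0625 + 0.00390625 + 0.0009765625
= 1.0674
Since 1.0674 > 1, prefix-free code does not exist


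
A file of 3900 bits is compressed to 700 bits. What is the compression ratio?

Compression ratio = Original / Compressed
= 3900 / 700 = 5.57:1


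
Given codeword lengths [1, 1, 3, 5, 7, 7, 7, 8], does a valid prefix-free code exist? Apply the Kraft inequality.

Kraft inequality: Σ 2^(-l_i) ≤ 1 for prefix-free code
Calculating: 2^(-1) + 2^(-1) + 2^(-3) + 2^(-5) + 2^(-7) + 2^(-7) + 2^(-7) + 2^(-8)
= 0.5 + 0.5 + 0.125 + 0.03125 + 0.0078125 + 0.0078125 + 0.0078125 + 0.00390625
= 1.1836
Since 1.1836 > 1, prefix-free code does not exist


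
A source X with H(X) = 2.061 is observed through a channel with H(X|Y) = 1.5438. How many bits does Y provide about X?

I(X;Y) = H(X) - H(X|Y)
I(X;Y) = 2.061 - 1.5438 = 0.5172 bits


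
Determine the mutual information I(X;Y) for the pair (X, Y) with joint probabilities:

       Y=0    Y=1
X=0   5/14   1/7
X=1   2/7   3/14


H(X) = 1.0000, H(Y) = 0.9403, H(X,Y) = 1.9242
I(X;Y) = H(X) + H(Y) - H(X,Y) = 0.0161 bits


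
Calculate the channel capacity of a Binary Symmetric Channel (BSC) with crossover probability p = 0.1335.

For BSC with error probability p:
C = 1 - H(p) where H(p) is binary entropy
H(0.1335) = -0.1335 × log₂(0.1335) - 0.8665 × log₂(0.8665)
H(p) = 0.5670
C = 1 - 0.5670 = 0.4330 bits/use


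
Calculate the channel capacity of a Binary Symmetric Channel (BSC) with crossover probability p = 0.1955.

For BSC with error probability p:
C = 1 - H(p) where H(p) is binary entropy
H(0.1955) = -0.1955 × log₂(0.1955) - 0.8045 × log₂(0.8045)
H(p) = 0.7128
C = 1 - 0.7128 = 0.2872 bits/use


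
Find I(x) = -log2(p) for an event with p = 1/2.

Information content I(x) = -log₂(p(x))
I = -log₂(1/2) = -log₂(0.5000)
I = 1.0000 bits


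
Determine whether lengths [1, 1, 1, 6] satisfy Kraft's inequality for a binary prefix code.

Kraft inequality: Σ 2^(-l_i) ≤ 1 for prefix-free code
Calculating: 2^(-1) + 2^(-1) + 2^(-1) + 2^(-6)
= 0.5 + 0.5 + 0.5 + 0.015625
= 1.5156
Since 1.5156 > 1, prefix-free code does not exist


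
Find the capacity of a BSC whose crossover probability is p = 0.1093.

For BSC with error probability p:
C = 1 - H(p) where H(p) is binary entropy
H(0.1093) = -0.1093 × log₂(0.1093) - 0.8907 × log₂(0.8907)
H(p) = 0.4978
C = 1 - 0.4978 = 0.5022 bits/use


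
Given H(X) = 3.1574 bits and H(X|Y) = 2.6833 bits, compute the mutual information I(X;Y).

I(X;Y) = H(X) - H(X|Y)
I(X;Y) = 3.1574 - 2.6833 = 0.4741 bits


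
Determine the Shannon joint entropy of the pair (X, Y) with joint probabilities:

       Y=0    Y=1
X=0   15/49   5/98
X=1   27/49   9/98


H(X,Y) = -Σ p(x,y) log₂ p(x,y)
  p(0,0)=15/49: -0.3061 × log₂(0.3061) = 0.5228
  p(0,1)=5/98: -0.0510 × log₂(0.0510) = 0.2190
  p(1,0)=27/49: -0.5510 × log₂(0.5510) = 0.4738
  p(1,1)=9/98: -0.0918 × log₂(0.0918) = 0.3164
H(X,Y) = 1.5320 bits


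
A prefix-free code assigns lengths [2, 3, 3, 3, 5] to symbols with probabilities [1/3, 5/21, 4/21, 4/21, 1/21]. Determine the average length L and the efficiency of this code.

Average length L = Σ p_i × l_i = 2.7619 bits
Entropy H = 2.1418 bits
Efficiency η = H/L × 100% = 77.55%


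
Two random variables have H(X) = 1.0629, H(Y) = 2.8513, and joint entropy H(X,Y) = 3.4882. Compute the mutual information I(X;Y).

I(X;Y) = H(X) + H(Y) - H(X,Y)
I(X;Y) = 1.0629 + 2.8513 - 3.4882 = 0.426 bits


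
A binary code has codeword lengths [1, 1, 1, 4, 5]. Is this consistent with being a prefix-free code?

Kraft inequality: Σ 2^(-l_i) ≤ 1 for prefix-free code
Calculating: 2^(-1) + 2^(-1) + 2^(-1) + 2^(-4) + 2^(-5)
= 0.5 + 0.5 + 0.5 + 0.0625 + 0.03125
= 1.5938
Since 1.5938 > 1, prefix-free code does not exist


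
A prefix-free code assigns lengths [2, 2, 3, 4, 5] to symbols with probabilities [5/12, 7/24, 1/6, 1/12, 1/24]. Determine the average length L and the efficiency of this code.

Average length L = Σ p_i × l_i = 2.4583 bits
Entropy H = 1.9653 bits
Efficiency η = H/L × 100% = 79.95%


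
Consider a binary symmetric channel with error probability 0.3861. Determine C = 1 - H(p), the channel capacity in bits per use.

For BSC with error probability p:
C = 1 - H(p) where H(p) is binary entropy
H(0.3861) = -0.3861 × log₂(0.3861) - 0.6139 × log₂(0.6139)
H(p) = 0.9622
C = 1 - 0.9622 = 0.0378 bits/use


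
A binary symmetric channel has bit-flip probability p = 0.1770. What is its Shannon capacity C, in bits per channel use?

For BSC with error probability p:
C = 1 - H(p) where H(p) is binary entropy
H(0.1770) = -0.1770 × log₂(0.1770) - 0.8230 × log₂(0.8230)
H(p) = 0.6735
C = 1 - 0.6735 = 0.3265 bits/use


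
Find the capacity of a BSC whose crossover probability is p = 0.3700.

For BSC with error probability p:
C = 1 - H(p) where H(p) is binary entropy
H(0.3700) = -0.3700 × log₂(0.3700) - 0.6300 × log₂(0.6300)
H(p) = 0.9507
C = 1 - 0.9507 = 0.0493 bits/use


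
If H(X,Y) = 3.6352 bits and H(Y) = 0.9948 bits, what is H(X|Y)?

Chain rule: H(X,Y) = H(X|Y) + H(Y)
H(X|Y) = H(X,Y) - H(Y) = 3.6352 - 0.9948 = 2.6404 bits


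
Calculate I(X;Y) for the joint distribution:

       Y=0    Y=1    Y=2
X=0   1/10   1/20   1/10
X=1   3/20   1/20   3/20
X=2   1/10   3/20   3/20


H(X) = 1.5589, H(Y) = 1.5589, H(X,Y) = 3.0710
I(X;Y) = H(X) + H(Y) - H(X,Y) = 0.0468 bits


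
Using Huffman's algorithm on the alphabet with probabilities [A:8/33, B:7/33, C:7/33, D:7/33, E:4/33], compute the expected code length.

Huffman tree construction:
Combine smallest probabilities repeatedly
Resulting codes:
  A: 10 (length 2)
  B: 111 (length 3)
  C: 00 (length 2)
  D: 01 (length 2)
  E: 110 (length 3)
Average length = Σ p(s) × length(s) = 2.3333 bits


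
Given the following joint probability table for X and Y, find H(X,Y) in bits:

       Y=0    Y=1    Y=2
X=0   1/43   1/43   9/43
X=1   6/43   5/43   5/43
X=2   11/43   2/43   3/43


H(X,Y) = -Σ p(x,y) log₂ p(x,y)
  p(0,0)=1/43: -0.0233 × log₂(0.0233) = 0.1262
  p(0,1)=1/43: -0.0233 × log₂(0.0233) = 0.1262
  p(0,2)=9/43: -0.2093 × log₂(0.2093) = 0.4723
  p(1,0)=6/43: -0.1395 × log₂(0.1395) = 0.3965
  p(1,1)=5/43: -0.1163 × log₂(0.1163) = 0.3610
  p(1,2)=5/43: -0.1163 × log₂(0.1163) = 0.3610
  p(2,0)=11/43: -0.2558 × log₂(0.2558) = 0.5031
  p(2,1)=2/43: -0.0465 × log₂(0.0465) = 0.2059
  p(2,2)=3/43: -0.0698 × log₂(0.0698) = 0.2680
H(X,Y) = 2.8201 bits


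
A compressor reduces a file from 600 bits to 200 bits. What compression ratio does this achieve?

Compression ratio = Original / Compressed
= 600 / 200 = 3.00:1


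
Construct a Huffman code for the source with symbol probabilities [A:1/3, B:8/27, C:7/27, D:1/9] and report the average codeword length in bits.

Huffman tree construction:
Combine smallest probabilities repeatedly
Resulting codes:
  A: 11 (length 2)
  B: 10 (length 2)
  C: 01 (length 2)
  D: 00 (length 2)
Average length = Σ p(s) × length(s) = 2.0000 bits


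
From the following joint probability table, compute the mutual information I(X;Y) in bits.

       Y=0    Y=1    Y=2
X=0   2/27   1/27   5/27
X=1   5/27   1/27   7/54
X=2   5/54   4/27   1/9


H(X) = 1.5804, H(Y) = 1.5369, H(X,Y) = 2.9917
I(X;Y) = H(X) + H(Y) - H(X,Y) = 0.1256 bits


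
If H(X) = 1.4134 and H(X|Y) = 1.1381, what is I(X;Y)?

I(X;Y) = H(X) - H(X|Y)
I(X;Y) = 1.4134 - 1.1381 = 0.2753 bits


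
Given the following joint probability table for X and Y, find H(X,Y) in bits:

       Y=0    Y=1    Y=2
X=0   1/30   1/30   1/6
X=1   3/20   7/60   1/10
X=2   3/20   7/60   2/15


H(X,Y) = -Σ p(x,y) log₂ p(x,y)
  p(0,0)=1/30: -0.0333 × log₂(0.0333) = 0.1636
  p(0,1)=1/30: -0.0333 × log₂(0.0333) = 0.1636
  p(0,2)=1/6: -0.1667 × log₂(0.1667) = 0.4308
  p(1,0)=3/20: -0.1500 × log₂(0.1500) = 0.4105
  p(1,1)=7/60: -0.1167 × log₂(0.1167) = 0.3616
  p(1,2)=1/10: -0.1000 × log₂(0.1000) = 0.3322
  p(2,0)=3/20: -0.1500 × log₂(0.1500) = 0.4105
  p(2,1)=7/60: -0.1167 × log₂(0.1167) = 0.3616
  p(2,2)=2/15: -0.1333 × log₂(0.1333) = 0.3876
H(X,Y) = 3.0220 bits


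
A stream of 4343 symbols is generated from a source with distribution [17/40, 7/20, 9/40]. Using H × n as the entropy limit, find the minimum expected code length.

Entropy H = 1.5389 bits/symbol
Minimum bits = H × n = 1.5389 × 4343
= 6683.66 bits


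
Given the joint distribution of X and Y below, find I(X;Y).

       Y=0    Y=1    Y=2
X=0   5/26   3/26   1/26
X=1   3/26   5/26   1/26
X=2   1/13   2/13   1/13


H(X) = 1.5828, H(Y) = 1.4605, H(X,Y) = 2.9801
I(X;Y) = H(X) + H(Y) - H(X,Y) = 0.0632 bits


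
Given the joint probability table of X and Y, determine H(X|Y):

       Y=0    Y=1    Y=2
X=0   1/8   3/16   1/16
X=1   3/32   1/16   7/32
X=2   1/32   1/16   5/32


H(X|Y) = Σ_y p(y) H(X|Y=y)
  p(Y=0) = 1/4, H(X|Y=0) = 1.4056
  p(Y=1) = 5/16, H(X|Y=1) = 1.3710
  p(Y=2) = 7/16, H(X|Y=2) = 1.4316
H(X|Y) = 0.2500×1.4056 + 0.3125×1.3710 + 0.4375×1.4316 = 1.4061 bits


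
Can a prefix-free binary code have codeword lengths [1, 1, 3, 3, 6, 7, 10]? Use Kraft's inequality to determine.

Kraft inequality: Σ 2^(-l_i) ≤ 1 for prefix-free code
Calculating: 2^(-1) + 2^(-1) + 2^(-3) + 2^(-3) + 2^(-6) + 2^(-7) + 2^(-10)
= 0.5 + 0.5 + 0.125 + 0.125 + 0.015625 + 0.0078125 + 0.0009765625
= 1.2744
Since 1.2744 > 1, prefix-free code does not exist


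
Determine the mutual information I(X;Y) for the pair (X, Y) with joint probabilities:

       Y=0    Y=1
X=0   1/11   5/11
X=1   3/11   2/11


H(X) = 0.9940, H(Y) = 0.9457, H(X,Y) = 1.7899
I(X;Y) = H(X) + H(Y) - H(X,Y) = 0.1498 bits


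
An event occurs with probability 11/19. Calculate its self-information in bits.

Information content I(x) = -log₂(p(x))
I = -log₂(11/19) = -log₂(0.5789)
I = 0.7885 bits


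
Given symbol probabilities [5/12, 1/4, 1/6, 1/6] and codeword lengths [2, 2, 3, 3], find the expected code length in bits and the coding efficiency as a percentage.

Average length L = Σ p_i × l_i = 2.3333 bits
Entropy H = 1.8879 bits
Efficiency η = H/L × 100% = 80.91%


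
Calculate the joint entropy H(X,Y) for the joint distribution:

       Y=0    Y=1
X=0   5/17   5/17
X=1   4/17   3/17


H(X,Y) = -Σ p(x,y) log₂ p(x,y)
  p(0,0)=5/17: -0.2941 × log₂(0.2941) = 0.5193
  p(0,1)=5/17: -0.2941 × log₂(0.2941) = 0.5193
  p(1,0)=4/17: -0.2353 × log₂(0.2353) = 0.4912
  p(1,1)=3/17: -0.1765 × log₂(0.1765) = 0.4416
H(X,Y) = 1.9713 bits


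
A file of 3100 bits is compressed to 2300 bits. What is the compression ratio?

Compression ratio = Original / Compressed
= 3100 / 2300 = 1.35:1


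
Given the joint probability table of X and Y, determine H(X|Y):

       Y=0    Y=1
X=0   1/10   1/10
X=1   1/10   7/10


H(X|Y) = Σ_y p(y) H(X|Y=y)
  p(Y=0) = 1/5, H(X|Y=0) = 1.0000
  p(Y=1) = 4/5, H(X|Y=1) = 0.5436
H(X|Y) = 0.2000×1.0000 + 0.8000×0.5436 = 0.6349 bits


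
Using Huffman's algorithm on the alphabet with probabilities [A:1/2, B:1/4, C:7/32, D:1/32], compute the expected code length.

Huffman tree construction:
Combine smallest probabilities repeatedly
Resulting codes:
  A: 0 (length 1)
  B: 10 (length 2)
  C: 111 (length 3)
  D: 110 (length 3)
Average length = Σ p(s) × length(s) = 1.7500 bits


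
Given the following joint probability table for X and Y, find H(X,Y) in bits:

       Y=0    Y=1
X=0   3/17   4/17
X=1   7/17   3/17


H(X,Y) = -Σ p(x,y) log₂ p(x,y)
  p(0,0)=3/17: -0.1765 × log₂(0.1765) = 0.4416
  p(0,1)=4/17: -0.2353 × log₂(0.2353) = 0.4912
  p(1,0)=7/17: -0.4118 × log₂(0.4118) = 0.5271
  p(1,1)=3/17: -0.1765 × log₂(0.1765) = 0.4416
H(X,Y) = 1.9015 bits


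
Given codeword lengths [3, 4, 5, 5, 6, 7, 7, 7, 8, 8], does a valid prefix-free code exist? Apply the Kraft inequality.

Kraft inequality: Σ 2^(-l_i) ≤ 1 for prefix-free code
Calculating: 2^(-3) + 2^(-4) + 2^(-5) + 2^(-5) + 2^(-6) + 2^(-7) + 2^(-7) + 2^(-7) + 2^(-8) + 2^(-8)
= 0.125 + 0.0625 + 0.03125 + 0.03125 + 0.015625 + 0.0078125 + 0.0078125 + 0.0078125 + 0.00390625 + 0.00390625
= 0.2969
Since 0.2969 ≤ 1, prefix-free code exists


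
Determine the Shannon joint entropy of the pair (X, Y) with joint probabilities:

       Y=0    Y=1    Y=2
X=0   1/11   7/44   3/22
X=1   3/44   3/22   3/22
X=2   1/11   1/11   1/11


H(X,Y) = -Σ p(x,y) log₂ p(x,y)
  p(0,0)=1/11: -0.0909 × log₂(0.0909) = 0.3145
  p(0,1)=7/44: -0.1591 × log₂(0.1591) = 0.4219
  p(0,2)=3/22: -0.1364 × log₂(0.1364) = 0.3920
  p(1,0)=3/44: -0.0682 × log₂(0.0682) = 0.2642
  p(1,1)=3/22: -0.1364 × log₂(0.1364) = 0.3920
  p(1,2)=3/22: -0.1364 × log₂(0.1364) = 0.3920
  p(2,0)=1/11: -0.0909 × log₂(0.0909) = 0.3145
  p(2,1)=1/11: -0.0909 × log₂(0.0909) = 0.3145
  p(2,2)=1/11: -0.0909 × log₂(0.0909) = 0.3145
H(X,Y) = 3.1200 bits


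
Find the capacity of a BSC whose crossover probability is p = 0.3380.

For BSC with error probability p:
C = 1 - H(p) where H(p) is binary entropy
H(0.3380) = -0.3380 × log₂(0.3380) - 0.6620 × log₂(0.6620)
H(p) = 0.9229
C = 1 - 0.9229 = 0.0771 bits/use


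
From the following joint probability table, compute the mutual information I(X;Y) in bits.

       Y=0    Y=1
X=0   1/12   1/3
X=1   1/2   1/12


H(X) = 0.9799, H(Y) = 0.9799, H(X,Y) = 1.6258
I(X;Y) = H(X) + H(Y) - H(X,Y) = 0.3339 bits


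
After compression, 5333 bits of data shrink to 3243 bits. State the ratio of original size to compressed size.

Compression ratio = Original / Compressed
= 5333 / 3243 = 1.64:1


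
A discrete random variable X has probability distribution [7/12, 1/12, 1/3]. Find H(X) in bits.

H(X) = -Σ p(x) log₂ p(x)
  -7/12 × log₂(7/12) = 0.4536
  -1/12 × log₂(1/12) = 0.2987
  -1/3 × log₂(1/3) = 0.5283
H(X) = 1.2807 bits


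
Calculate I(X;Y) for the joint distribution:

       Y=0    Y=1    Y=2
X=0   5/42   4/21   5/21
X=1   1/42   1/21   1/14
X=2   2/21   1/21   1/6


H(X) = 1.4005, H(Y) = 1.5190, H(X,Y) = 2.8867
I(X;Y) = H(X) + H(Y) - H(X,Y) = 0.0328 bits


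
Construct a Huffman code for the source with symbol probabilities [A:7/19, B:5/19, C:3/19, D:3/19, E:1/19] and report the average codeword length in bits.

Huffman tree construction:
Combine smallest probabilities repeatedly
Resulting codes:
  A: 11 (length 2)
  B: 10 (length 2)
  C: 011 (length 3)
  D: 00 (length 2)
  E: 010 (length 3)
Average length = Σ p(s) × length(s) = 2.2105 bits


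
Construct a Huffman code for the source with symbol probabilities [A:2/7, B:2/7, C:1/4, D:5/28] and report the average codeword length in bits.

Huffman tree construction:
Combine smallest probabilities repeatedly
Resulting codes:
  A: 10 (length 2)
  B: 11 (length 2)
  C: 01 (length 2)
  D: 00 (length 2)
Average length = Σ p(s) × length(s) = 2.0000 bits


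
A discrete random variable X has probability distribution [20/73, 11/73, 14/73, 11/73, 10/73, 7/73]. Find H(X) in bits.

H(X) = -Σ p(x) log₂ p(x)
  -20/73 × log₂(20/73) = 0.5118
  -11/73 × log₂(11/73) = 0.4114
  -14/73 × log₂(14/73) = 0.4569
  -11/73 × log₂(11/73) = 0.4114
  -10/73 × log₂(10/73) = 0.3929
  -7/73 × log₂(7/73) = 0.3243
H(X) = 2.5087 bits


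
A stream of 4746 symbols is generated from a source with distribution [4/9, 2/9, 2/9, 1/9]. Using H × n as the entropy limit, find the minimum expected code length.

Entropy H = 1.8366 bits/symbol
Minimum bits = H × n = 1.8366 × 4746
= 8716.46 bits


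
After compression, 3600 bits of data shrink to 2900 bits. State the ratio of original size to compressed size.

Compression ratio = Original / Compressed
= 3600 / 2900 = 1.24:1


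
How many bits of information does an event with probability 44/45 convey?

Information content I(x) = -log₂(p(x))
I = -log₂(44/45) = -log₂(0.9778)
I = 0.0324 bits


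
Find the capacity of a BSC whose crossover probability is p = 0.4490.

For BSC with error probability p:
C = 1 - H(p) where H(p) is binary entropy
H(0.4490) = -0.4490 × log₂(0.4490) - 0.5510 × log₂(0.5510)
H(p) = 0.9925
C = 1 - 0.9925 = 0.0075 bits/use


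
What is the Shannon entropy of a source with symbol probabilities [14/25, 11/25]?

H(X) = -Σ p(x) log₂ p(x)
  -14/25 × log₂(14/25) = 0.4684
  -11/25 × log₂(11/25) = 0.5211
H(X) = 0.9896 bits


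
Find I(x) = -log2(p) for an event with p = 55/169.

Information content I(x) = -log₂(p(x))
I = -log₂(55/169) = -log₂(0.3254)
I = 1.6195 bits


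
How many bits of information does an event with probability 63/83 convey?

Information content I(x) = -log₂(p(x))
I = -log₂(63/83) = -log₂(0.7590)
I = 0.3978 bits


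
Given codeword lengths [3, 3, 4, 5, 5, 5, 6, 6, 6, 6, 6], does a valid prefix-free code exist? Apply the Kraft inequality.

Kraft inequality: Σ 2^(-l_i) ≤ 1 for prefix-free code
Calculating: 2^(-3) + 2^(-3) + 2^(-4) + 2^(-5) + 2^(-5) + 2^(-5) + 2^(-6) + 2^(-6) + 2^(-6) + 2^(-6) + 2^(-6)
= 0.125 + 0.125 + 0.0625 + 0.03125 + 0.03125 + 0.03125 + 0.015625 + 0.015625 + 0.015625 + 0.015625 + 0.015625
= 0.4844
Since 0.4844 ≤ 1, prefix-free code exists


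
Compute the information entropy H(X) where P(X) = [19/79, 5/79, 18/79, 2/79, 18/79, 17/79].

H(X) = -Σ p(x) log₂ p(x)
  -19/79 × log₂(19/79) = 0.4944
  -5/79 × log₂(5/79) = 0.2520
  -18/79 × log₂(18/79) = 0.4862
  -2/79 × log₂(2/79) = 0.1343
  -18/79 × log₂(18/79) = 0.4862
  -17/79 × log₂(17/79) = 0.4769
H(X) = 2.3301 bits


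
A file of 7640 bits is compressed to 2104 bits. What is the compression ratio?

Compression ratio = Original / Compressed
= 7640 / 2104 = 3.63:1


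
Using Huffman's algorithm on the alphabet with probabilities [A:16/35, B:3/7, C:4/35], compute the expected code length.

Huffman tree construction:
Combine smallest probabilities repeatedly
Resulting codes:
  A: 0 (length 1)
  B: 11 (length 2)
  C: 10 (length 2)
Average length = Σ p(s) × length(s) = 1.5429 bits


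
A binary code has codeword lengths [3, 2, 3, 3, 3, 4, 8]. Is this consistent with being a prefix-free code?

Kraft inequality: Σ 2^(-l_i) ≤ 1 for prefix-free code
Calculating: 2^(-3) + 2^(-2) + 2^(-3) + 2^(-3) + 2^(-3) + 2^(-4) + 2^(-8)
= 0.125 + 0.25 + 0.125 + 0.125 + 0.125 + 0.0625 + 0.00390625
= 0.8164
Since 0.8164 ≤ 1, prefix-free code exists


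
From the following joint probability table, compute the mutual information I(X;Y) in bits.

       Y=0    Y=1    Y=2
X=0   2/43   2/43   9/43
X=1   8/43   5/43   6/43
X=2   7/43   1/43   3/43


H(X) = 1.5456, H(Y) = 1.5066, H(X,Y) = 2.9134
I(X;Y) = H(X) + H(Y) - H(X,Y) = 0.1388 bits


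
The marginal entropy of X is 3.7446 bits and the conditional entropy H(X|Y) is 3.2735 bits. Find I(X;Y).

I(X;Y) = H(X) - H(X|Y)
I(X;Y) = 3.7446 - 3.2735 = 0.4711 bits


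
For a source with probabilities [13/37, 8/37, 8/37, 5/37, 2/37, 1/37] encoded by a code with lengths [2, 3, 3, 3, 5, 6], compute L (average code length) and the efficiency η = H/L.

Average length L = Σ p_i × l_i = 2.8378 bits
Entropy H = 2.2442 bits
Efficiency η = H/L × 100% = 79.08%


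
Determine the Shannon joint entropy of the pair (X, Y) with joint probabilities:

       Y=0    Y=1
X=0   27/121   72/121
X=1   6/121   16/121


H(X,Y) = -Σ p(x,y) log₂ p(x,y)
  p(0,0)=27/121: -0.2231 × log₂(0.2231) = 0.4829
  p(0,1)=72/121: -0.5950 × log₂(0.5950) = 0.4456
  p(1,0)=6/121: -0.0496 × log₂(0.0496) = 0.2149
  p(1,1)=16/121: -0.1322 × log₂(0.1322) = 0.3860
H(X,Y) = 1.5294 bits


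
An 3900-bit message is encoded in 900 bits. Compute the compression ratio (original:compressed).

Compression ratio = Original / Compressed
= 3900 / 900 = 4.33:1


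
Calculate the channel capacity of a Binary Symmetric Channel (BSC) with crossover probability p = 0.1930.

For BSC with error probability p:
C = 1 - H(p) where H(p) is binary entropy
H(0.1930) = -0.1930 × log₂(0.1930) - 0.8070 × log₂(0.8070)
H(p) = 0.7077
C = 1 - 0.7077 = 0.2923 bits/use


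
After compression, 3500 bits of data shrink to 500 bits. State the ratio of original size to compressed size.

Compression ratio = Original / Compressed
= 3500 / 500 = 7.00:1


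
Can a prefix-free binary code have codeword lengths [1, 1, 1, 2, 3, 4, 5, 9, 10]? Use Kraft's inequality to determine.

Kraft inequality: Σ 2^(-l_i) ≤ 1 for prefix-free code
Calculating: 2^(-1) + 2^(-1) + 2^(-1) + 2^(-2) + 2^(-3) + 2^(-4) + 2^(-5) + 2^(-9) + 2^(-10)
= 0.5 + 0.5 + 0.5 + 0.25 + 0.125 + 0.0625 + 0.03125 + 0.001953125 + 0.0009765625
= 1.9717
Since 1.9717 > 1, prefix-free code does not exist


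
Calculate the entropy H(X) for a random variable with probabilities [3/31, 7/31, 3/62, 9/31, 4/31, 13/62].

H(X) = -Σ p(x) log₂ p(x)
  -3/31 × log₂(3/31) = 0.3261
  -7/31 × log₂(7/31) = 0.4848
  -3/62 × log₂(3/62) = 0.2114
  -9/31 × log₂(9/31) = 0.5180
  -4/31 × log₂(4/31) = 0.3812
  -13/62 × log₂(13/62) = 0.4726
H(X) = 2.3940 bits


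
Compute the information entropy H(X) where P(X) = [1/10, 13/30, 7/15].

H(X) = -Σ p(x) log₂ p(x)
  -1/10 × log₂(1/10) = 0.3322
  -13/30 × log₂(13/30) = 0.5228
  -7/15 × log₂(7/15) = 0.5131
H(X) = 1.3681 bits


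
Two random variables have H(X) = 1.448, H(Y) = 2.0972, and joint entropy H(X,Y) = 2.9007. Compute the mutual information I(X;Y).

I(X;Y) = H(X) + H(Y) - H(X,Y)
I(X;Y) = 1.448 + 2.0972 - 2.9007 = 0.6445 bits


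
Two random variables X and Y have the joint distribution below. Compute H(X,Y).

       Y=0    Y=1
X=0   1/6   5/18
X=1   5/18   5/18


H(X,Y) = -Σ p(x,y) log₂ p(x,y)
  p(0,0)=1/6: -0.1667 × log₂(0.1667) = 0.4308
  p(0,1)=5/18: -0.2778 × log₂(0.2778) = 0.5133
  p(1,0)=5/18: -0.2778 × log₂(0.2778) = 0.5133
  p(1,1)=5/18: -0.2778 × log₂(0.2778) = 0.5133
H(X,Y) = 1.9708 bits


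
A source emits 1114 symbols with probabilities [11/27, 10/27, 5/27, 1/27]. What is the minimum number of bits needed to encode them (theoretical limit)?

Entropy H = 1.6852 bits/symbol
Minimum bits = H × n = 1.6852 × 1114
= 1877.27 bits


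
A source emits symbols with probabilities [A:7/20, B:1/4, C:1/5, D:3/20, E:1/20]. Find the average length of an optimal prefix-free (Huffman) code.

Huffman tree construction:
Combine smallest probabilities repeatedly
Resulting codes:
  A: 11 (length 2)
  B: 10 (length 2)
  C: 00 (length 2)
  D: 011 (length 3)
  E: 010 (length 3)
Average length = Σ p(s) × length(s) = 2.2000 bits


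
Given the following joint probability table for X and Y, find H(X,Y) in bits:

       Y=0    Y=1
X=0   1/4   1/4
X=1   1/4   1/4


H(X,Y) = -Σ p(x,y) log₂ p(x,y)
  p(0,0)=1/4: -0.2500 × log₂(0.2500) = 0.5000
  p(0,1)=1/4: -0.2500 × log₂(0.2500) = 0.5000
  p(1,0)=1/4: -0.2500 × log₂(0.2500) = 0.5000
  p(1,1)=1/4: -0.2500 × log₂(0.2500) = 0.5000
H(X,Y) = 2.0000 bits


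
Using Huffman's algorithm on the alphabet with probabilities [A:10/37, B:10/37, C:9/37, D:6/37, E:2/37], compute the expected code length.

Huffman tree construction:
Combine smallest probabilities repeatedly
Resulting codes:
  A: 10 (length 2)
  B: 11 (length 2)
  C: 01 (length 2)
  D: 001 (length 3)
  E: 000 (length 3)
Average length = Σ p(s) × length(s) = 2.2162 bits


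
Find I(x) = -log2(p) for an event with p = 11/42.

Information content I(x) = -log₂(p(x))
I = -log₂(11/42) = -log₂(0.2619)
I = 1.9329 bits


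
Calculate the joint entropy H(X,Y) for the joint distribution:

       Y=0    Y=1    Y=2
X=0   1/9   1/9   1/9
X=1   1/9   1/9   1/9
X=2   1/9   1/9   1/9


H(X,Y) = -Σ p(x,y) log₂ p(x,y)
  p(0,0)=1/9: -0.1111 × log₂(0.1111) = 0.3522
  p(0,1)=1/9: -0.1111 × log₂(0.1111) = 0.3522
  p(0,2)=1/9: -0.1111 × log₂(0.1111) = 0.3522
  p(1,0)=1/9: -0.1111 × log₂(0.1111) = 0.3522
  p(1,1)=1/9: -0.1111 × log₂(0.1111) = 0.3522
  p(1,2)=1/9: -0.1111 × log₂(0.1111) = 0.3522
  p(2,0)=1/9: -0.1111 × log₂(0.1111) = 0.3522
  p(2,1)=1/9: -0.1111 × log₂(0.1111) = 0.3522
  p(2,2)=1/9: -0.1111 × log₂(0.1111) = 0.3522
H(X,Y) = 3.1699 bits


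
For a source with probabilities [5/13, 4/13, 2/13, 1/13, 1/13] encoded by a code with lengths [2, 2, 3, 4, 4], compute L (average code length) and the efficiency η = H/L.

Average length L = Σ p_i × l_i = 2.4615 bits
Entropy H = 2.0382 bits
Efficiency η = H/L × 100% = 82.80%


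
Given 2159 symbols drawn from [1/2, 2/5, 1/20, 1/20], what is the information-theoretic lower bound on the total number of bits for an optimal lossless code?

Entropy H = 1.4610 bits/symbol
Minimum bits = H × n = 1.4610 × 2159
= 3154.22 bits
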